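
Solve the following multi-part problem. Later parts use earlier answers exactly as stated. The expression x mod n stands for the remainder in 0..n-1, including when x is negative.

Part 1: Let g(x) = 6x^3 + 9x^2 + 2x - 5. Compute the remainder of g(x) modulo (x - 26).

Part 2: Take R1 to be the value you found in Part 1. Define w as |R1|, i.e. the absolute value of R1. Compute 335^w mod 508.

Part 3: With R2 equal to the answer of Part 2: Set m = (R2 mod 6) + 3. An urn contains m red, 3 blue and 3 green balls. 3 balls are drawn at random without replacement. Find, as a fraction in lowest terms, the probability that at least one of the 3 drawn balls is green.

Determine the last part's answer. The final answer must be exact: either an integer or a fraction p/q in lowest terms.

Part 1: remainder = value at the root: 6*(26)^3 + 9*(26)^2 + 2*(26)^1 - 5 = (105456) + (6084) + (52) + (-5) = 111587; answer 111587
Part 2: R1 = 111587; w = 111587; squarings mod 508: 335^1=335, 335^2=465, 335^4=325, 335^8=469, 335^16=505, 335^32=9, 335^64=81, 335^128=465, 335^256=325, 335^512=469, 335^1024=505, 335^2048=9, 335^4096=81, 335^8192=465, 335^16384=325, 335^32768=469, 335^65536=505; 335^111587 = 335^1 * 335^2 * 335^32 * 335^64 * 335^128 * 335^256 * 335^512 * 335^4096 * 335^8192 * 335^32768 * 335^65536 = 195 (mod 508); answer 195
Part 3: R2 = 195; m = 6; total draws C(12,3) = 220; complement C(9,3) = 84; favorable 220 - 84 = 136; P = 34/55; answer 34/55

34/55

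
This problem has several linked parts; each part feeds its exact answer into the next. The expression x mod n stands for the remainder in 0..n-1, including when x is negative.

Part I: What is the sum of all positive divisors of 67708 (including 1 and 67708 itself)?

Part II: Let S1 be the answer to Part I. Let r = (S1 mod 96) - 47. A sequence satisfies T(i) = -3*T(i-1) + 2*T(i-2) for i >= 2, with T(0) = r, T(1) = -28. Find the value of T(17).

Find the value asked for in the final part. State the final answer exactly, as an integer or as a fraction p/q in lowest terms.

-11334041698

Part I: 67708 = 2^2 * 16927; sigma = (1 + 2 + 4) * (1 + 16927) = 7 * 16928 = 118496; answer 118496
Part II: S1 = 118496; r = -15; T(2) = -3*(-28) + 2*(-15) = 54; iterating: T(2)=54, T(3)=-218, T(4)=762, T(5)=-2722, T(6)=9690, T(7)=-34514, T(8)=122922, T(9)=-437794, T(10)=1559226, T(11)=-5553266, T(12)=19778250, T(13)=-70441282, T(14)=250880346, T(15)=-893523602, T(16)=3182331498, T(17)=-11334041698; answer -11334041698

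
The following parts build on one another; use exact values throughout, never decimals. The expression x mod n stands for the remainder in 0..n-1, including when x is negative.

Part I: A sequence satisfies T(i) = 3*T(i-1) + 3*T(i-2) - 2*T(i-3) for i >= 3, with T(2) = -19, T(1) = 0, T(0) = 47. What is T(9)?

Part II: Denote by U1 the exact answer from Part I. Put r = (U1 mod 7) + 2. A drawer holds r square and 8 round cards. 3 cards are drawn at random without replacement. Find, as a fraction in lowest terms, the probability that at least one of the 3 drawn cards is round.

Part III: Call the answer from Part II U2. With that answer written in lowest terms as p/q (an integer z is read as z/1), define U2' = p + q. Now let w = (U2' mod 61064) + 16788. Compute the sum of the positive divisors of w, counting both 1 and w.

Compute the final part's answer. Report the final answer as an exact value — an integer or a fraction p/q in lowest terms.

19608

Part I: T(3) = 3*(-19) + 3*(0) - 2*(47) = -151; iterating: T(3)=-151, T(4)=-510, T(5)=-1945, T(6)=-7063, T(7)=-26004, T(8)=-95311, T(9)=-349819; answer -349819
Part II: U1 = -349819; r = 8; total draws C(16,3) = 560; complement C(8,3) = 56; favorable 560 - 56 = 504; P = 9/10; answer 9/10
Part III: U2 = 9/10; threaded value p + q = 19; w = 16807; 16807 = 7^5; sigma = (1 + 7 + 49 + 343 + 2401 + 16807) = 19608; answer 19608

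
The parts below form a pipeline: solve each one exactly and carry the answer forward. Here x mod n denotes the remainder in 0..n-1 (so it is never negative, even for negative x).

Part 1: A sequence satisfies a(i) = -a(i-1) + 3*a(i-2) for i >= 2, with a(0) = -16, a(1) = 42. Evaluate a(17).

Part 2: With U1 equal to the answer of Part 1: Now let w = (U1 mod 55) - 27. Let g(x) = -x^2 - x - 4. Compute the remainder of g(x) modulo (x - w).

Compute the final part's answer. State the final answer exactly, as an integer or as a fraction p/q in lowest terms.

Part 1: a(2) = -1*(42) + 3*(-16) = -90; iterating: a(2)=-90, a(3)=216, a(4)=-486, a(5)=1134, a(6)=-2592, a(7)=5994, a(8)=-13770, a(9)=31752, a(10)=-73062, a(11)=168318, a(12)=-387504, a(13)=892458, a(14)=-2054970, a(15)=4732344, a(16)=-10897254, a(17)=25094286; answer 25094286
Part 2: U1 = 25094286; w = 14; remainder = value at the root: -1*(14)^2 - 1*(14)^1 - 4 = (-196) + (-14) + (-4) = -214; answer -214

-214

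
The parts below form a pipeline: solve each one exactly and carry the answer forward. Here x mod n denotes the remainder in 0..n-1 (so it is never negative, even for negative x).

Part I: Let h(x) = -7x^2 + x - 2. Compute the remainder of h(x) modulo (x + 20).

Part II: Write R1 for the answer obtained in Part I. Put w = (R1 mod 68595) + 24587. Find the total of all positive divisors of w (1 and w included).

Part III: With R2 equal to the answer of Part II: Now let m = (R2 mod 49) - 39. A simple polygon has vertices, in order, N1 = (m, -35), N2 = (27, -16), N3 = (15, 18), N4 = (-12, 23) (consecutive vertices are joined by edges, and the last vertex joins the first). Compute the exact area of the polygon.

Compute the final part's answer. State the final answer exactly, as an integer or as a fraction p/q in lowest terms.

Part I: remainder = value at the root: -7*(-20)^2 + 1*(-20)^1 - 2 = (-2800) + (-20) + (-2) = -2822; answer -2822
Part II: R1 = -2822; w = 90360; 90360 = 2^3 * 3^2 * 5 * 251; sigma = (1 + 2 + 4 + 8) * (1 + 3 + 9) * (1 + 5) * (1 + 251) = 15 * 13 * 6 * 252 = 294840; answer 294840
Part III: R2 = 294840; m = -32; cross terms: (-32*-16 - 27*-35)=1457, (27*18 - 15*-16)=726, (15*23 - -12*18)=561, (-12*-35 - -32*23)=1156; twice the area = |3900| = 3900; area = 1950; answer 1950

1950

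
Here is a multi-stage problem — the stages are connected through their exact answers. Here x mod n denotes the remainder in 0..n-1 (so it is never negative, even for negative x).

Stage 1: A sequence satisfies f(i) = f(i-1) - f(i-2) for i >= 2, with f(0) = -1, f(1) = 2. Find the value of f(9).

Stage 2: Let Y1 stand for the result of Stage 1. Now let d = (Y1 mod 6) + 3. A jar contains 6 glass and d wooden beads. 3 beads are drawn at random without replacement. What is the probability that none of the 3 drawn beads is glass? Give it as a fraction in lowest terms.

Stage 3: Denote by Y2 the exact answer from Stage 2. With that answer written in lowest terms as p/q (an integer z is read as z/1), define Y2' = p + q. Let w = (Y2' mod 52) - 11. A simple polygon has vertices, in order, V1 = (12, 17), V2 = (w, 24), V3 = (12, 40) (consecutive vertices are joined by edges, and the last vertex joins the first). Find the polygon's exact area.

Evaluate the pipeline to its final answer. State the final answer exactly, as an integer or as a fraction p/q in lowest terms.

92

Stage 1: f(2) = 1*(2) - 1*(-1) = 3; iterating: f(2)=3, f(3)=1, f(4)=-2, f(5)=-3, f(6)=-1, f(7)=2, f(8)=3, f(9)=1; answer 1
Stage 2: Y1 = 1; d = 4; total draws C(10,3) = 120; favorable C(4,3) = 4; P = 1/30; answer 1/30
Stage 3: Y2 = 1/30; threaded value p + q = 31; w = 20; cross terms: (12*24 - 20*17)=-52, (20*40 - 12*24)=512, (12*17 - 12*40)=-276; twice the area = |184| = 184; area = 92; answer 92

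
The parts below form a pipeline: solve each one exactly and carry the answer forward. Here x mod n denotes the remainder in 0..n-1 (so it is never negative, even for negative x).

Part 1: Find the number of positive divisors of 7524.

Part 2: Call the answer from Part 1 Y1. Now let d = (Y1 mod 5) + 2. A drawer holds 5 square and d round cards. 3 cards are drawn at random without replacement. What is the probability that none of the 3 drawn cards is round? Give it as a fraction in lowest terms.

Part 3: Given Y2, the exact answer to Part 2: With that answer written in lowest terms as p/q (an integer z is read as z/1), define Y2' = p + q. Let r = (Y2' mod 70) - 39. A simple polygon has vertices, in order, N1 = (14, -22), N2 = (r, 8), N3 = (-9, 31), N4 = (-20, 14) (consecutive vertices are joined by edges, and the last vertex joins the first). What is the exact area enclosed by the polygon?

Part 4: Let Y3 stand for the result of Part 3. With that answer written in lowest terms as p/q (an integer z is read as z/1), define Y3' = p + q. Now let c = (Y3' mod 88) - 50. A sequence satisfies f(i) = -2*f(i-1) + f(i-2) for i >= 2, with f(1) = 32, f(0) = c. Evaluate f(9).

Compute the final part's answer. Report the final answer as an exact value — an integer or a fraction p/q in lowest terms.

36008

Part 1: 7524 = 2^2 * 3^2 * 11 * 19; number of divisors = (2+1) * (2+1) * (1+1) * (1+1) = 36; answer 36
Part 2: Y1 = 36; d = 3; total draws C(8,3) = 56; favorable C(5,3) = 10; P = 5/28; answer 5/28
Part 3: Y2 = 5/28; threaded value p + q = 33; r = -6; cross terms: (14*8 - -6*-22)=-20, (-6*31 - -9*8)=-114, (-9*14 - -20*31)=494, (-20*-22 - 14*14)=244; twice the area = |604| = 604; area = 302; answer 302
Part 4: Y3 = 302; threaded value p + q = 303; c = -11; f(2) = -2*(32) + 1*(-11) = -75; iterating: f(2)=-75, f(3)=182, f(4)=-439, f(5)=1060, f(6)=-2559, f(7)=6178, f(8)=-14915, f(9)=36008; answer 36008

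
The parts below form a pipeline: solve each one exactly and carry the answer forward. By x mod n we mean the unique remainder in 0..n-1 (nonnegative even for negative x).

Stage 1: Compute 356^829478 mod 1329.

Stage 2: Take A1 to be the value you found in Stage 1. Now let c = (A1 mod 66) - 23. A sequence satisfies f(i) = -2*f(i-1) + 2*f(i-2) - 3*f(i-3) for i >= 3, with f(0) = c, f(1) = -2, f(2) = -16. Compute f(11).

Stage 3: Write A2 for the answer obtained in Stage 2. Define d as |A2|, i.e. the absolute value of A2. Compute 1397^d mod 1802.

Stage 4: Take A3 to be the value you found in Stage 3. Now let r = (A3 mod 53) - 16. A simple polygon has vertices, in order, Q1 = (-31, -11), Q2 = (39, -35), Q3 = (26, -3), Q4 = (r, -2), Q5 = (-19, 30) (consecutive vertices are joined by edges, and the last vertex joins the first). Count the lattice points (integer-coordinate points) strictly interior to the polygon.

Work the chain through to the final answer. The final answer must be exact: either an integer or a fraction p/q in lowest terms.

2105

Stage 1: squarings mod 1329: 356^1=356, 356^2=481, 356^4=115, 356^8=1264, 356^16=238, 356^32=826, 356^64=499, 356^128=478, 356^256=1225, 356^512=184, 356^1024=631, 356^2048=790, 356^4096=799, 356^8192=481, 356^16384=115, 356^32768=1264, 356^65536=238, 356^131072=826, 356^262144=499, 356^524288=478; 356^829478 = 356^2 * 356^4 * 356^32 * 356^2048 * 356^8192 * 356^32768 * 356^262144 * 356^524288 = 1 (mod 1329); answer 1
Stage 2: A1 = 1; c = -22; f(3) = -2*(-16) + 2*(-2) - 3*(-22) = 94; iterating: f(3)=94, f(4)=-214, f(5)=664, f(6)=-2038, f(7)=6046, f(8)=-18160, f(9)=54526, f(10)=-163510, f(11)=490552; answer 490552
Stage 3: A2 = 490552; d = 490552; squarings mod 1802: 1397^1=1397, 1397^2=43, 1397^4=47, 1397^8=407, 1397^16=1667, 1397^32=205, 1397^64=579, 1397^128=69, 1397^256=1157, 1397^512=1565, 1397^1024=307, 1397^2048=545, 1397^4096=1497, 1397^8192=1123, 1397^16384=1531, 1397^32768=1361, 1397^65536=1667, 1397^131072=205, 1397^262144=579; 1397^490552 = 1397^8 * 1397^16 * 1397^32 * 1397^1024 * 1397^2048 * 1397^4096 * 1397^8192 * 1397^16384 * 1397^65536 * 1397^131072 * 1397^262144 = 1155 (mod 1802); answer 1155
Stage 4: A3 = 1155; r = 26; cross terms: (-31*-35 - 39*-11)=1514, (39*-3 - 26*-35)=793, (26*-2 - 26*-3)=26, (26*30 - -19*-2)=742, (-19*-11 - -31*30)=1139; twice the area = |4214| = 4214; area = 2107; boundary points = 2 + 1 + 1 + 1 + 1 = 6; strictly interior points = area - boundary/2 + 1 = 2105; answer 2105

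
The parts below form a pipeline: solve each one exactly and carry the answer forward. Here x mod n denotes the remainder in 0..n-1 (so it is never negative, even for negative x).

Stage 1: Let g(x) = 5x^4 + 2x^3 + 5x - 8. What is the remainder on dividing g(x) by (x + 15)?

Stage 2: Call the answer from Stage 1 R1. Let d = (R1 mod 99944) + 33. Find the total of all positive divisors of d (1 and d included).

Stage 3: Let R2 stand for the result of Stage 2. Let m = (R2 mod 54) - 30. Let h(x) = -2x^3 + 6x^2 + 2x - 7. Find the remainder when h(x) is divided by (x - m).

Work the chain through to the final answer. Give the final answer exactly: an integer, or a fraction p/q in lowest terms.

13565

Stage 1: remainder = value at the root: 5*(-15)^4 + 2*(-15)^3 + 5*(-15)^1 - 8 = (253125) + (-6750) + (-75) + (-8) = 246292; answer 246292
Stage 2: R1 = 246292; d = 46437; 46437 = 3 * 23 * 673; sigma = (1 + 3) * (1 + 23) * (1 + 673) = 4 * 24 * 674 = 64704; answer 64704
Stage 3: R2 = 64704; m = -18; remainder = value at the root: -2*(-18)^3 + 6*(-18)^2 + 2*(-18)^1 - 7 = (11664) + (1944) + (-36) + (-7) = 13565; answer 13565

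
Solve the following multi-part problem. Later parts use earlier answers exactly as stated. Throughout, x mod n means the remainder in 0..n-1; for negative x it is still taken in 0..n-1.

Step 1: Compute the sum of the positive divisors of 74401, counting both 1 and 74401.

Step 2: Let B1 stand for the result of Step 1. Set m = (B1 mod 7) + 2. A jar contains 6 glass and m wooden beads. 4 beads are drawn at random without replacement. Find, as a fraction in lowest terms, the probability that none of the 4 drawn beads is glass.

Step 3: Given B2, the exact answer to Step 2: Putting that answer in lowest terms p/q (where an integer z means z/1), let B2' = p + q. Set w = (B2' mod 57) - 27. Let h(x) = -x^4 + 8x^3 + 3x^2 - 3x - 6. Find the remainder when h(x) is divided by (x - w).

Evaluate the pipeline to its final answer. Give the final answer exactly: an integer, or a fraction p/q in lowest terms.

-519

Step 1: 74401 = 47 * 1583; sigma = (1 + 47) * (1 + 1583) = 48 * 1584 = 76032; answer 76032
Step 2: B1 = 76032; m = 7; total draws C(13,4) = 715; favorable C(7,4) = 35; P = 7/143; answer 7/143
Step 3: B2 = 7/143; threaded value p + q = 150; w = 9; remainder = value at the root: -1*(9)^4 + 8*(9)^3 + 3*(9)^2 - 3*(9)^1 - 6 = (-6561) + (5832) + (243) + (-27) + (-6) = -519; answer -519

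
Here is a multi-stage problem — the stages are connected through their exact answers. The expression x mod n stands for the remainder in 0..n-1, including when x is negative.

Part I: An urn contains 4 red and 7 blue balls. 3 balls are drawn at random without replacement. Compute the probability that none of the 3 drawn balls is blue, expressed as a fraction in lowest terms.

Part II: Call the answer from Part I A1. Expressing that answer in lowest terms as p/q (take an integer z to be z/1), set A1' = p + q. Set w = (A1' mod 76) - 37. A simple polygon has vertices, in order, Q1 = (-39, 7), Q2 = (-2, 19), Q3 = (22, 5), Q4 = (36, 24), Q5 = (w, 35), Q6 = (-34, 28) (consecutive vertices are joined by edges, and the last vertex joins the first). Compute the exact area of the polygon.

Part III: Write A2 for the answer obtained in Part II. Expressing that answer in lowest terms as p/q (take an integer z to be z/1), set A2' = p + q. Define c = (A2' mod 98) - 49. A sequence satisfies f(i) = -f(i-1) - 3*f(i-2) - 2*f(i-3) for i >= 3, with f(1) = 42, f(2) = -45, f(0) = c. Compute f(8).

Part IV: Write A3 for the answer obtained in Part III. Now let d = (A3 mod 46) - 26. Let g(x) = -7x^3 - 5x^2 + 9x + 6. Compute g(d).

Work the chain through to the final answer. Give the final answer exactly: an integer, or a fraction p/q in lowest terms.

-16101

Part I: total draws C(11,3) = 165; favorable C(4,3) = 4; P = 4/165; answer 4/165
Part II: A1 = 4/165; threaded value p + q = 169; w = -20; cross terms: (-39*19 - -2*7)=-727, (-2*5 - 22*19)=-428, (22*24 - 36*5)=348, (36*35 - -20*24)=1740, (-20*28 - -34*35)=630, (-34*7 - -39*28)=854; twice the area = |2417| = 2417; area = 2417/2; answer 2417/2
Part III: A2 = 2417/2; threaded value p + q = 2419; c = 18; f(3) = -1*(-45) - 3*(42) - 2*(18) = -117; iterating: f(3)=-117, f(4)=168, f(5)=273, f(6)=-543, f(7)=-612, f(8)=1695; answer 1695
Part IV: A3 = 1695; d = 13; -7*(13)^3 - 5*(13)^2 + 9*(13)^1 + 6 = (-15379) + (-845) + (117) + (6) = -16101; answer -16101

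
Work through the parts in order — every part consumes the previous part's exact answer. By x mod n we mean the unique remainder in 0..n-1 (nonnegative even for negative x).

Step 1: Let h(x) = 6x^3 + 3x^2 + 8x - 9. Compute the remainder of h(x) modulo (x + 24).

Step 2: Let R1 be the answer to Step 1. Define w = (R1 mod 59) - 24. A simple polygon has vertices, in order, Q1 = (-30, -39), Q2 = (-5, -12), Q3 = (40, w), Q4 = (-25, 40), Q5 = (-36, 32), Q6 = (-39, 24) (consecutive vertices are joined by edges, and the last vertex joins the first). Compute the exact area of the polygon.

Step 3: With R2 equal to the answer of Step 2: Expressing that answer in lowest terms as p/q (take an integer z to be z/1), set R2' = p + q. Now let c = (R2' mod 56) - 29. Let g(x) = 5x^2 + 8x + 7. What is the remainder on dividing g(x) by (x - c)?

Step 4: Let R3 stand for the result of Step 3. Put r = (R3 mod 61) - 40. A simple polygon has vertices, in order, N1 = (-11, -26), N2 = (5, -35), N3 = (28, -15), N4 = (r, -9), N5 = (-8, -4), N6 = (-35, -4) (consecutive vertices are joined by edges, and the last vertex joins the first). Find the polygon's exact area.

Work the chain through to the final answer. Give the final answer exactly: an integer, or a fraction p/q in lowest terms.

Step 1: remainder = value at the root: 6*(-24)^3 + 3*(-24)^2 + 8*(-24)^1 - 9 = (-82944) + (1728) + (-192) + (-9) = -81417; answer -81417
Step 2: R1 = -81417; w = -21; cross terms: (-30*-12 - -5*-39)=165, (-5*-21 - 40*-12)=585, (40*40 - -25*-21)=1075, (-25*32 - -36*40)=640, (-36*24 - -39*32)=384, (-39*-39 - -30*24)=2241; twice the area = |5090| = 5090; area = 2545; answer 2545
Step 3: R2 = 2545; threaded value p + q = 2546; c = -3; remainder = value at the root: 5*(-3)^2 + 8*(-3)^1 + 7 = (45) + (-24) + (7) = 28; answer 28
Step 4: R3 = 28; r = -12; cross terms: (-11*-35 - 5*-26)=515, (5*-15 - 28*-35)=905, (28*-9 - -12*-15)=-432, (-12*-4 - -8*-9)=-24, (-8*-4 - -35*-4)=-108, (-35*-26 - -11*-4)=866; twice the area = |1722| = 1722; area = 861; answer 861

861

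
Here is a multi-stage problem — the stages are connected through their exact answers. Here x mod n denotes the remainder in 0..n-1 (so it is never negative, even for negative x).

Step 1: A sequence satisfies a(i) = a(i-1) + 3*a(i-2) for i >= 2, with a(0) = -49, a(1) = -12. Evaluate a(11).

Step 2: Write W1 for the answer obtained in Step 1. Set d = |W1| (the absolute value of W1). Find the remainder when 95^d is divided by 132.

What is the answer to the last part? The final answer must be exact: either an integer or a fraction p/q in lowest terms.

107

Step 1: a(2) = 1*(-12) + 3*(-49) = -159; iterating: a(2)=-159, a(3)=-195, a(4)=-672, a(5)=-1257, a(6)=-3273, a(7)=-7044, a(8)=-16863, a(9)=-37995, a(10)=-88584, a(11)=-202569; answer -202569
Step 2: W1 = -202569; d = 202569; squarings mod 132: 95^1=95, 95^2=49, 95^4=25, 95^8=97, 95^16=37, 95^32=49, 95^64=25, 95^128=97, 95^256=37, 95^512=49, 95^1024=25, 95^2048=97, 95^4096=37, 95^8192=49, 95^16384=25, 95^32768=97, 95^65536=37, 95^131072=49; 95^202569 = 95^1 * 95^8 * 95^64 * 95^256 * 95^512 * 95^1024 * 95^4096 * 95^65536 * 95^131072 = 107 (mod 132); answer 107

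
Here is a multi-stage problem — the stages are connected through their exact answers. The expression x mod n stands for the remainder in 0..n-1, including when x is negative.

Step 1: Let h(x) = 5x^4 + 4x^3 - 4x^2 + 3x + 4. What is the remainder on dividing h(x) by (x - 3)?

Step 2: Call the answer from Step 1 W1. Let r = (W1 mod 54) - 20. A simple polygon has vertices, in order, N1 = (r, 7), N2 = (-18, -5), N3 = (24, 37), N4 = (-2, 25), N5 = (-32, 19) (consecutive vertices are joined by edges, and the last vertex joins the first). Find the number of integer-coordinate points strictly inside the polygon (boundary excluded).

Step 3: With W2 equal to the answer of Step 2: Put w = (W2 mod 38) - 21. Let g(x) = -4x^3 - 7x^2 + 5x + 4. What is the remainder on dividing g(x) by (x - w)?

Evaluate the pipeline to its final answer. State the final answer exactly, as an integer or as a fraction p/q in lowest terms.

-2452

Step 1: remainder = value at the root: 5*(3)^4 + 4*(3)^3 - 4*(3)^2 + 3*(3)^1 + 4 = (405) + (108) + (-36) + (9) + (4) = 490; answer 490
Step 2: W1 = 490; r = -16; cross terms: (-16*-5 - -18*7)=206, (-18*37 - 24*-5)=-546, (24*25 - -2*37)=674, (-2*19 - -32*25)=762, (-32*7 - -16*19)=80; twice the area = |1176| = 1176; area = 588; boundary points = 2 + 42 + 2 + 6 + 4 = 56; strictly interior points = area - boundary/2 + 1 = 561; answer 561
Step 3: W2 = 561; w = 8; remainder = value at the root: -4*(8)^3 - 7*(8)^2 + 5*(8)^1 + 4 = (-2048) + (-448) + (40) + (4) = -2452; answer -2452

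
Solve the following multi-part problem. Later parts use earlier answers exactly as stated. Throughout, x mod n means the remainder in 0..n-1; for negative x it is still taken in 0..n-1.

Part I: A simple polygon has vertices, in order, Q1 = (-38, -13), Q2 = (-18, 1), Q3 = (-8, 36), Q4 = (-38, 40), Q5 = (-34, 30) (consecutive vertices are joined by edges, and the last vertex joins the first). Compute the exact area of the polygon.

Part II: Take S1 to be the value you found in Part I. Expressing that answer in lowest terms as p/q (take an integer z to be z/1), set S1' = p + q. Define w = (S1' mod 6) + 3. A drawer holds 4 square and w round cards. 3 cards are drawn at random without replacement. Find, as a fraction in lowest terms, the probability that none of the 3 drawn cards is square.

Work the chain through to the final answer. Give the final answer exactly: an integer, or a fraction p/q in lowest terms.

Part I: cross terms: (-38*1 - -18*-13)=-272, (-18*36 - -8*1)=-640, (-8*40 - -38*36)=1048, (-38*30 - -34*40)=220, (-34*-13 - -38*30)=1582; twice the area = |1938| = 1938; area = 969; answer 969
Part II: S1 = 969; threaded value p + q = 970; w = 7; total draws C(11,3) = 165; favorable C(7,3) = 35; P = 7/33; answer 7/33

7/33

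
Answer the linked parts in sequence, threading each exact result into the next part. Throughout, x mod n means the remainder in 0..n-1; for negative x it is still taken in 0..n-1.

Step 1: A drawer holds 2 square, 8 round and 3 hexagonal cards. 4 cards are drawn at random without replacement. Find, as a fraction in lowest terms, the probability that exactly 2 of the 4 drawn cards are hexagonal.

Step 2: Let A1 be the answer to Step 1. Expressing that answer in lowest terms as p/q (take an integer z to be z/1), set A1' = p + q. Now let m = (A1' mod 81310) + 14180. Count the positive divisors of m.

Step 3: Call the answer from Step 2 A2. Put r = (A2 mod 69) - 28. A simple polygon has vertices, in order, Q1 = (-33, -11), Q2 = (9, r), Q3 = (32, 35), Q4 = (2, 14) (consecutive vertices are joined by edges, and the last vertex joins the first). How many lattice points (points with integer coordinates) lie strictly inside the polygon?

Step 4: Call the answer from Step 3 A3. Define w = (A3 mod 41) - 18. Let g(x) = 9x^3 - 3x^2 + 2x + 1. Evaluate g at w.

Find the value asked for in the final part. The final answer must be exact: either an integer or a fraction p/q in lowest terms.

Step 1: total draws C(13,4) = 715; favorable C(3,2)*C(10,2) = 135; P = 27/143; answer 27/143
Step 2: A1 = 27/143; threaded value p + q = 170; m = 14350; 14350 = 2 * 5^2 * 7 * 41; number of divisors = (1+1) * (2+1) * (1+1) * (1+1) = 24; answer 24
Step 3: A2 = 24; r = -4; cross terms: (-33*-4 - 9*-11)=231, (9*35 - 32*-4)=443, (32*14 - 2*35)=378, (2*-11 - -33*14)=440; twice the area = |1492| = 1492; area = 746; boundary points = 7 + 1 + 3 + 5 = 16; strictly interior points = area - boundary/2 + 1 = 739; answer 739
Step 4: A3 = 739; w = -17; 9*(-17)^3 - 3*(-17)^2 + 2*(-17)^1 + 1 = (-44217) + (-867) + (-34) + (1) = -45117; answer -45117

-45117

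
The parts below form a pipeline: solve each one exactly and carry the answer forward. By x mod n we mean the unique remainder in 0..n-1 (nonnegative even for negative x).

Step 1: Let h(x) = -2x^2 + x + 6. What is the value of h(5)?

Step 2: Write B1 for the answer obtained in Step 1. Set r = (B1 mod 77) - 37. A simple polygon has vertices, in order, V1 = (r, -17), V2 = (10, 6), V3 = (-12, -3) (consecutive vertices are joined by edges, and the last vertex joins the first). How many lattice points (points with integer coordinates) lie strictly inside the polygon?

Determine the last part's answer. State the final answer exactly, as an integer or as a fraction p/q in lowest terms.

Step 1: -2*(5)^2 + 1*(5)^1 + 6 = (-50) + (5) + (6) = -39; answer -39
Step 2: B1 = -39; r = 1; cross terms: (1*6 - 10*-17)=176, (10*-3 - -12*6)=42, (-12*-17 - 1*-3)=207; twice the area = |425| = 425; area = 425/2; boundary points = 1 + 1 + 1 = 3; strictly interior points = area - boundary/2 + 1 = 212; answer 212

212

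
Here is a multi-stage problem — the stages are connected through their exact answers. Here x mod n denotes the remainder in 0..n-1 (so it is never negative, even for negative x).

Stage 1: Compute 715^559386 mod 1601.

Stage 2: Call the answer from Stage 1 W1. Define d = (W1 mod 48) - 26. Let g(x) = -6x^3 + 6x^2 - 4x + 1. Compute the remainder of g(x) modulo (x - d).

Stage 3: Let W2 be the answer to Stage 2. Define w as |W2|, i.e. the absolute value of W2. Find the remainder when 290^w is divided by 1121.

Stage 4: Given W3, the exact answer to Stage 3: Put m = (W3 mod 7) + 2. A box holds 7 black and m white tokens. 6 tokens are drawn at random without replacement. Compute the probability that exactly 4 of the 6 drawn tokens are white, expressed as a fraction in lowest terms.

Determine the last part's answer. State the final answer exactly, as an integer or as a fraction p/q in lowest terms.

42/143

Stage 1: squarings mod 1601: 715^1=715, 715^2=506, 715^4=1477, 715^8=967, 715^16=105, 715^32=1419, 715^64=1104, 715^128=455, 715^256=496, 715^512=1063, 715^1024=1264, 715^2048=1499, 715^4096=798, 715^8192=1207, 715^16384=1540, 715^32768=519, 715^65536=393, 715^131072=753, 715^262144=255, 715^524288=985; 715^559386 = 715^2 * 715^8 * 715^16 * 715^256 * 715^2048 * 715^32768 * 715^524288 = 269 (mod 1601); answer 269
Stage 2: W1 = 269; d = 3; remainder = value at the root: -6*(3)^3 + 6*(3)^2 - 4*(3)^1 + 1 = (-162) + (54) + (-12) + (1) = -119; answer -119
Stage 3: W2 = -119; w = 119; squarings mod 1121: 290^1=290, 290^2=25, 290^4=625, 290^8=517, 290^16=491, 290^32=66, 290^64=993; 290^119 = 290^1 * 290^2 * 290^4 * 290^16 * 290^32 * 290^64 = 937 (mod 1121); answer 937
Stage 4: W3 = 937; m = 8; total draws C(15,6) = 5005; favorable C(8,4)*C(7,2) = 1470; P = 42/143; answer 42/143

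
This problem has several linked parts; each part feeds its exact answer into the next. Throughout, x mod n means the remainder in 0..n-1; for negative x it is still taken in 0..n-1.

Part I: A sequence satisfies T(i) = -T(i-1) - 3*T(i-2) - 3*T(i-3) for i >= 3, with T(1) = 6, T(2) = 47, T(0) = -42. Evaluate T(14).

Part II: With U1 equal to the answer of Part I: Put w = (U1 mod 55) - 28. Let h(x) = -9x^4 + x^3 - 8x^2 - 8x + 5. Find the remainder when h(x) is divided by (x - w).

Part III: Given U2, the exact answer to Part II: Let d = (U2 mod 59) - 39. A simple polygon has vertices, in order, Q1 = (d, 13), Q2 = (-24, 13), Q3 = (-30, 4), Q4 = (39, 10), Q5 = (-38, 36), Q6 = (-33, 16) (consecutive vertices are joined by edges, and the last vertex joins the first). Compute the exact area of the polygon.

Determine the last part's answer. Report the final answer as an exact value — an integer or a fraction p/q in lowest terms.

2145/2

Part I: T(3) = -1*(47) - 3*(6) - 3*(-42) = 61; iterating: T(3)=61, T(4)=-220, T(5)=-104, T(6)=581, T(7)=391, T(8)=-1822, T(9)=-1094, T(10)=5387, T(11)=3361, T(12)=-16240, T(13)=-10004, T(14)=48641; answer 48641
Part II: U1 = 48641; w = -7; remainder = value at the root: -9*(-7)^4 + 1*(-7)^3 - 8*(-7)^2 - 8*(-7)^1 + 5 = (-21609) + (-343) + (-392) + (56) + (5) = -22283; answer -22283
Part III: U2 = -22283; d = -20; cross terms: (-20*13 - -24*13)=52, (-24*4 - -30*13)=294, (-30*10 - 39*4)=-456, (39*36 - -38*10)=1784, (-38*16 - -33*36)=580, (-33*13 - -20*16)=-109; twice the area = |2145| = 2145; area = 2145/2; answer 2145/2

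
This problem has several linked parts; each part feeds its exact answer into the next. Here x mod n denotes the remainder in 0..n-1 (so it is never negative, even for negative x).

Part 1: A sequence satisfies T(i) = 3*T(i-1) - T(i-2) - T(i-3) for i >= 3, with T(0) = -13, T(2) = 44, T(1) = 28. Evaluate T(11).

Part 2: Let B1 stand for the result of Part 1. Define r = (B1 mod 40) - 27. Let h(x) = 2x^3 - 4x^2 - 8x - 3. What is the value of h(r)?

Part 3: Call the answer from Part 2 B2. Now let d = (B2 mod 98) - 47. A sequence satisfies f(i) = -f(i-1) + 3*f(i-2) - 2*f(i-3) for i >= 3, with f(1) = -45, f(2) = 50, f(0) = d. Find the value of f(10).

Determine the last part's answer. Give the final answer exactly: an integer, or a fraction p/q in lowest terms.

Part 1: T(3) = 3*(44) - 1*(28) - 1*(-13) = 117; iterating: T(3)=117, T(4)=279, T(5)=676, T(6)=1632, T(7)=3941, T(8)=9515, T(9)=22972, T(10)=55460, T(11)=133893; answer 133893
Part 2: B1 = 133893; r = -14; 2*(-14)^3 - 4*(-14)^2 - 8*(-14)^1 - 3 = (-5488) + (-784) + (112) + (-3) = -6163; answer -6163
Part 3: B2 = -6163; d = -36; f(3) = -1*(50) + 3*(-45) - 2*(-36) = -113; iterating: f(3)=-113, f(4)=353, f(5)=-792, f(6)=2077, f(7)=-5159, f(8)=12974, f(9)=-32605, f(10)=81845; answer 81845

81845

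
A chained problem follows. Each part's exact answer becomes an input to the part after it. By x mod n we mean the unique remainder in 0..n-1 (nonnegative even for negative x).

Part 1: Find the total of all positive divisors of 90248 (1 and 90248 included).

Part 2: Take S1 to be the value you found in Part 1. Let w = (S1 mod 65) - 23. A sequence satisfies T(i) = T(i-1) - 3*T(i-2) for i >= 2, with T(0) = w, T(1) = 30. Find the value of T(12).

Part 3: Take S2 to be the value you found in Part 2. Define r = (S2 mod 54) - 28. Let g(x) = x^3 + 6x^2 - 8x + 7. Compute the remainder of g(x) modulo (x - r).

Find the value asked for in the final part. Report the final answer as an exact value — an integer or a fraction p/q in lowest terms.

Part 1: 90248 = 2^3 * 29 * 389; sigma = (1 + 2 + 4 + 8) * (1 + 29) * (1 + 389) = 15 * 30 * 390 = 175500; answer 175500
Part 2: S1 = 175500; w = -23; T(2) = 1*(30) - 3*(-23) = 99; iterating: T(2)=99, T(3)=9, T(4)=-288, T(5)=-315, T(6)=549, T(7)=1494, T(8)=-153, T(9)=-4635, T(10)=-4176, T(11)=9729, T(12)=22257; answer 22257
Part 3: S2 = 22257; r = -19; remainder = value at the root: 1*(-19)^3 + 6*(-19)^2 - 8*(-19)^1 + 7 = (-6859) + (2166) + (152) + (7) = -4534; answer -4534

-4534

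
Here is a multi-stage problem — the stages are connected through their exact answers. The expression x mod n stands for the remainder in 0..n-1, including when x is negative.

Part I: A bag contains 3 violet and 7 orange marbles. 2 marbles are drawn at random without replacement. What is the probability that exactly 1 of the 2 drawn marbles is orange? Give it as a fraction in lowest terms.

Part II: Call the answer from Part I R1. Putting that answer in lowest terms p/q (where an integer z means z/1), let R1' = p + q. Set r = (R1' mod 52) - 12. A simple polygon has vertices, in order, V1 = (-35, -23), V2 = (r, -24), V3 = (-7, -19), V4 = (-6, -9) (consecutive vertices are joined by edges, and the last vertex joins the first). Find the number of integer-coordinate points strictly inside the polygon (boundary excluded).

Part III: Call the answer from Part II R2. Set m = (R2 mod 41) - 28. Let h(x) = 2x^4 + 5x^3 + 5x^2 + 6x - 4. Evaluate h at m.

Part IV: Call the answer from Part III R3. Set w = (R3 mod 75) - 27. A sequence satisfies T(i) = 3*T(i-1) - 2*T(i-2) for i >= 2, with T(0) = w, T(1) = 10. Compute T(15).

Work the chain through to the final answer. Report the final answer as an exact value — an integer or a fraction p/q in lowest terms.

688096

Part I: total draws C(10,2) = 45; favorable C(7,1)*C(3,1) = 21; P = 7/15; answer 7/15
Part II: R1 = 7/15; threaded value p + q = 22; r = 10; cross terms: (-35*-24 - 10*-23)=1070, (10*-19 - -7*-24)=-358, (-7*-9 - -6*-19)=-51, (-6*-23 - -35*-9)=-177; twice the area = |484| = 484; area = 242; boundary points = 1 + 1 + 1 + 1 = 4; strictly interior points = area - boundary/2 + 1 = 241; answer 241
Part III: R2 = 241; m = 8; 2*(8)^4 + 5*(8)^3 + 5*(8)^2 + 6*(8)^1 - 4 = (8192) + (2560) + (320) + (48) + (-4) = 11116; answer 11116
Part IV: R3 = 11116; w = -11; T(2) = 3*(10) - 2*(-11) = 52; iterating: T(2)=52, T(3)=136, T(4)=304, T(5)=640, T(6)=1312, T(7)=2656, T(8)=5344, T(9)=10720, T(10)=21472, T(11)=42976, T(12)=85984, T(13)=172000, T(14)=344032, T(15)=688096; answer 688096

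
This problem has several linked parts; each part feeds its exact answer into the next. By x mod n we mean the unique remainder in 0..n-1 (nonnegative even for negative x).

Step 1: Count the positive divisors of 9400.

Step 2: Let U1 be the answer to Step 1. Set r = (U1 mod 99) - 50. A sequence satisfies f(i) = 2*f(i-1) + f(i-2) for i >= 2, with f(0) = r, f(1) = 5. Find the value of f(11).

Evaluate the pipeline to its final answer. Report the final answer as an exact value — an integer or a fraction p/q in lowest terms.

Step 1: 9400 = 2^3 * 5^2 * 47; number of divisors = (3+1) * (2+1) * (1+1) = 24; answer 24
Step 2: U1 = 24; r = -26; f(2) = 2*(5) + 1*(-26) = -16; iterating: f(2)=-16, f(3)=-27, f(4)=-70, f(5)=-167, f(6)=-404, f(7)=-975, f(8)=-2354, f(9)=-5683, f(10)=-13720, f(11)=-33123; answer -33123

-33123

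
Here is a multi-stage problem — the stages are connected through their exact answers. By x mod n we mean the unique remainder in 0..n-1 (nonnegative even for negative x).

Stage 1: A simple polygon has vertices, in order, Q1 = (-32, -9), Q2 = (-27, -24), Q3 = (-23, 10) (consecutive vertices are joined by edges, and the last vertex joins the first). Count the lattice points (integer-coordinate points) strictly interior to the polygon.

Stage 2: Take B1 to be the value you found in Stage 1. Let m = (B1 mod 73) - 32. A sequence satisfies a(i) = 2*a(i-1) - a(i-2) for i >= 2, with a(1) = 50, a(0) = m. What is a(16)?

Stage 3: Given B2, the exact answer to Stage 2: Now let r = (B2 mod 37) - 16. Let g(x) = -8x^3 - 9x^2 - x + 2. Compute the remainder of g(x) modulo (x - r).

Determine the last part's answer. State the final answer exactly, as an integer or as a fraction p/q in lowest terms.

-19108

Stage 1: cross terms: (-32*-24 - -27*-9)=525, (-27*10 - -23*-24)=-822, (-23*-9 - -32*10)=527; twice the area = |230| = 230; area = 115; boundary points = 5 + 2 + 1 = 8; strictly interior points = area - boundary/2 + 1 = 112; answer 112
Stage 2: B1 = 112; m = 7; a(2) = 2*(50) - 1*(7) = 93; iterating: a(2)=93, a(3)=136, a(4)=179, a(5)=222, a(6)=265, a(7)=308, a(8)=351, a(9)=394, a(10)=437, a(11)=480, a(12)=523, a(13)=566, a(14)=609, a(15)=652, a(16)=695; answer 695
Stage 3: B2 = 695; r = 13; remainder = value at the root: -8*(13)^3 - 9*(13)^2 - 1*(13)^1 + 2 = (-17576) + (-1521) + (-13) + (2) = -19108; answer -19108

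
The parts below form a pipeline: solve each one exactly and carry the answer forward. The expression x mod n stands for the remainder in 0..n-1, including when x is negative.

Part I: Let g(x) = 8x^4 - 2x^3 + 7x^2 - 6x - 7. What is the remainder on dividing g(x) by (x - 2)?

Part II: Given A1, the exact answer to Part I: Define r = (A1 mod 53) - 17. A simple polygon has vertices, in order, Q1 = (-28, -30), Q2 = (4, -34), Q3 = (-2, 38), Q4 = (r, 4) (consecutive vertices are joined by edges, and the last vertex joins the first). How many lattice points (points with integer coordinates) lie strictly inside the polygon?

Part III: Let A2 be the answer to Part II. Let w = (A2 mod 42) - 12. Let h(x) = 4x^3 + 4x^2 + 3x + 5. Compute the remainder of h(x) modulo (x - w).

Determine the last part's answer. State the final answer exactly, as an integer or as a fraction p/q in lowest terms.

-1811

Part I: remainder = value at the root: 8*(2)^4 - 2*(2)^3 + 7*(2)^2 - 6*(2)^1 - 7 = (128) + (-16) + (28) + (-12) + (-7) = 121; answer 121
Part II: A1 = 121; r = -2; cross terms: (-28*-34 - 4*-30)=1072, (4*38 - -2*-34)=84, (-2*4 - -2*38)=68, (-2*-30 - -28*4)=172; twice the area = |1396| = 1396; area = 698; boundary points = 4 + 6 + 34 + 2 = 46; strictly interior points = area - boundary/2 + 1 = 676; answer 676
Part III: A2 = 676; w = -8; remainder = value at the root: 4*(-8)^3 + 4*(-8)^2 + 3*(-8)^1 + 5 = (-2048) + (256) + (-24) + (5) = -1811; answer -1811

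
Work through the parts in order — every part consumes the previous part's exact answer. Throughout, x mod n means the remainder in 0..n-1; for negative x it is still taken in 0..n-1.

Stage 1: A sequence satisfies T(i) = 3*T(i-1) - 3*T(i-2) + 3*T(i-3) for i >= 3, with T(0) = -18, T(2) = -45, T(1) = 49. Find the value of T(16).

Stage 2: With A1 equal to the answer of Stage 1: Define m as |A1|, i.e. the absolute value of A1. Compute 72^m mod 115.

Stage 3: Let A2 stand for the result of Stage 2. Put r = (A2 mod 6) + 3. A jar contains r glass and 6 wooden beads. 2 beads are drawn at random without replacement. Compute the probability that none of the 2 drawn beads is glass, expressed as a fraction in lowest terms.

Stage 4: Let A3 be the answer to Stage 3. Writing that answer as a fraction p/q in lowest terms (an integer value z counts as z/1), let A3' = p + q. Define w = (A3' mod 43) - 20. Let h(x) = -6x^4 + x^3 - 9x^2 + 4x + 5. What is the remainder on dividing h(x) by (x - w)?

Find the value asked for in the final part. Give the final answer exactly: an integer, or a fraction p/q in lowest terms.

Stage 1: T(3) = 3*(-45) - 3*(49) + 3*(-18) = -336; iterating: T(3)=-336, T(4)=-726, T(5)=-1305, T(6)=-2745, T(7)=-6498, T(8)=-15174, T(9)=-34263, T(10)=-76761, T(11)=-173016, T(12)=-391554, T(13)=-885897, T(14)=-2002077, T(15)=-4523202, T(16)=-10221066; answer -10221066
Stage 2: A1 = -10221066; m = 10221066; squarings mod 115: 72^1=72, 72^2=9, 72^4=81, 72^8=6, 72^16=36, 72^32=31, 72^64=41, 72^128=71, 72^256=96, 72^512=16, 72^1024=26, 72^2048=101, 72^4096=81, 72^8192=6, 72^16384=36, 72^32768=31, 72^65536=41, 72^131072=71, 72^262144=96, 72^524288=16, 72^1048576=26, 72^2097152=101, 72^4194304=81, 72^8388608=6; 72^10221066 = 72^2 * 72^8 * 72^512 * 72^1024 * 72^4096 * 72^8192 * 72^16384 * 72^32768 * 72^65536 * 72^131072 * 72^524288 * 72^1048576 * 72^8388608 = 64 (mod 115); answer 64
Stage 3: A2 = 64; r = 7; total draws C(13,2) = 78; favorable C(6,2) = 15; P = 5/26; answer 5/26
Stage 4: A3 = 5/26; threaded value p + q = 31; w = 11; remainder = value at the root: -6*(11)^4 + 1*(11)^3 - 9*(11)^2 + 4*(11)^1 + 5 = (-87846) + (1331) + (-1089) + (44) + (5) = -87555; answer -87555

-87555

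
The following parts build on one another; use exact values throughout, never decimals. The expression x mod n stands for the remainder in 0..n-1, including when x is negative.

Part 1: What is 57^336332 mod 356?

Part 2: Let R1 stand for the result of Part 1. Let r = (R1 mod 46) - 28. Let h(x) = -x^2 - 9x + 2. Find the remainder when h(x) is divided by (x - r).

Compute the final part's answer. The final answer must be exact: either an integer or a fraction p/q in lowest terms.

Part 1: squarings mod 356: 57^1=57, 57^2=45, 57^4=245, 57^8=217, 57^16=97, 57^32=153, 57^64=269, 57^128=93, 57^256=105, 57^512=345, 57^1024=121, 57^2048=45, 57^4096=245, 57^8192=217, 57^16384=97, 57^32768=153, 57^65536=269, 57^131072=93, 57^262144=105; 57^336332 = 57^4 * 57^8 * 57^64 * 57^128 * 57^256 * 57^8192 * 57^65536 * 57^262144 = 93 (mod 356); answer 93
Part 2: R1 = 93; r = -27; remainder = value at the root: -1*(-27)^2 - 9*(-27)^1 + 2 = (-729) + (243) + (2) = -484; answer -484

-484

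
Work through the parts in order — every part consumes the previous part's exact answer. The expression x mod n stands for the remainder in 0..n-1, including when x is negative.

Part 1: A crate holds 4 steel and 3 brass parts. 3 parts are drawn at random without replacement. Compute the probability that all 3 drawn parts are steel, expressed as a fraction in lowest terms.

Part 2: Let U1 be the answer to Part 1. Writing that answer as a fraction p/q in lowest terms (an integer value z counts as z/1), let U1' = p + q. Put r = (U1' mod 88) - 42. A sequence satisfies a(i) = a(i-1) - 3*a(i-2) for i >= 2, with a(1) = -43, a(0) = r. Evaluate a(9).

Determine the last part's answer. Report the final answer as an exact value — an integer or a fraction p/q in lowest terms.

Part 1: total draws C(7,3) = 35; favorable C(4,3) = 4; P = 4/35; answer 4/35
Part 2: U1 = 4/35; threaded value p + q = 39; r = -3; a(2) = 1*(-43) - 3*(-3) = -34; iterating: a(2)=-34, a(3)=95, a(4)=197, a(5)=-88, a(6)=-679, a(7)=-415, a(8)=1622, a(9)=2867; answer 2867

2867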